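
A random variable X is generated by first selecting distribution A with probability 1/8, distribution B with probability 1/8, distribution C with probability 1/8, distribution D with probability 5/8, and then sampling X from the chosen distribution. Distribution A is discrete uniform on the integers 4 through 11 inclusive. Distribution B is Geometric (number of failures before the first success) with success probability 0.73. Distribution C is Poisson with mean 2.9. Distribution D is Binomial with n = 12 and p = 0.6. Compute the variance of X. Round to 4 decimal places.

9.2032

Per component, A: μ=7.5, E[X²]=61.5; B: μ=0.369863, E[X²]=0.64346; C: μ=2.9, E[X²]=11.31; D: μ=7.2, E[X²]=54.72.
E[X] = 0.125·7.5 + 0.125·0.369863 + 0.125·2.9 + 0.625·7.2 = 5.84623.
E[X²] = 0.125·61.5 + 0.125·0.64346 + 0.125·11.31 + 0.625·54.72 = 43.3817.
Var(X) = E[X²] − (E[X])² = 43.3817 − 34.1784 = 9.20324.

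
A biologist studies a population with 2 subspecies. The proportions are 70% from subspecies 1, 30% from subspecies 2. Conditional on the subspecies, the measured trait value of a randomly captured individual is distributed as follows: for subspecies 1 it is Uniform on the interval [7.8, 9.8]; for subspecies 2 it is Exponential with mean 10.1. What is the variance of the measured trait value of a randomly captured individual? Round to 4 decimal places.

Per component, 1: μ=8.8, E[X²]=77.7733; 2: μ=10.1, E[X²]=204.02.
E[X] = 0.7·8.8 + 0.3·10.1 = 9.19.
E[X²] = 0.7·77.7733 + 0.3·204.02 = 115.647.
Var(X) = E[X²] − (E[X])² = 115.647 − 84.4561 = 31.1912.

31.1912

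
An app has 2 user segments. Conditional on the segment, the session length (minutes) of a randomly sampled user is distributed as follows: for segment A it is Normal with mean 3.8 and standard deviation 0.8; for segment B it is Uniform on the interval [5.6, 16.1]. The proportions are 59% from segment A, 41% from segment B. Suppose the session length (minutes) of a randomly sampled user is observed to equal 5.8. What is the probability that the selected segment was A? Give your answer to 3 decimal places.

Likelihoods f(5.8 | ·): A: 0.0219104; B: 0.0952381.
Posterior ∝ prior × likelihood. Numerator for A: 0.59·0.0219104 = 0.0129271.
Normalizing constant: 0.59·0.0219104 + 0.41·0.0952381 = 0.0519747.
P(A | observation) = 0.0129271 / 0.0519747 = 0.248719.

0.249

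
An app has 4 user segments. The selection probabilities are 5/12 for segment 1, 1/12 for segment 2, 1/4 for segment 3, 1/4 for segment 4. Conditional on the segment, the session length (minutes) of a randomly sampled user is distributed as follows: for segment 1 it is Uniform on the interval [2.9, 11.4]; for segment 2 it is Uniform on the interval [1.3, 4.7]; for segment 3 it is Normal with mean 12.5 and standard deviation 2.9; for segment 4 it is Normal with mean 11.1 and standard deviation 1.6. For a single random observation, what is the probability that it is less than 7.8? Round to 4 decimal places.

0.3416

Conditional on each segment, P(X < 7.8): 1: 0.576471; 2: 1; 3: 0.0525421; 4: 0.0195801.
By total probability, P(X < 7.8) = 0.416667·0.576471 + 0.0833333·1 + 0.25·0.0525421 + 0.25·0.0195801 = 0.34156.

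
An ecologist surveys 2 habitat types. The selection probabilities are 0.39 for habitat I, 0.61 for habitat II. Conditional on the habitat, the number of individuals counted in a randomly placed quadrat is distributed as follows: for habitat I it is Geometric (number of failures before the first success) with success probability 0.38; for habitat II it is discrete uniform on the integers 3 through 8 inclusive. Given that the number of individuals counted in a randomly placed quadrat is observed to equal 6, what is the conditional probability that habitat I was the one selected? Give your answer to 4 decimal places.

Likelihoods P(X=6 | ·): I: 0.0215841; II: 0.166667.
Posterior ∝ prior × likelihood. Numerator for I: 0.39·0.0215841 = 0.00841779.
Normalizing constant: 0.39·0.0215841 + 0.61·0.166667 = 0.110084.
P(I | observation) = 0.00841779 / 0.110084 = 0.0764667.

0.0765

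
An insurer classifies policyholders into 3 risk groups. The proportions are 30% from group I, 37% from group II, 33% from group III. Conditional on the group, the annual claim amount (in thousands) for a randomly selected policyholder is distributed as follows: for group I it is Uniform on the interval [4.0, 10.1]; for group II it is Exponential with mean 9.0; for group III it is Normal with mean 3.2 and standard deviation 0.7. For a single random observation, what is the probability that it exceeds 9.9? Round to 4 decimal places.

0.1330

Conditional on each group, P(X > 9.9): I: 0.0327869; II: 0.332871; III: 0.
By total probability, P(X > 9.9) = 0.3·0.0327869 + 0.37·0.332871 + 0.33·0 = 0.132998.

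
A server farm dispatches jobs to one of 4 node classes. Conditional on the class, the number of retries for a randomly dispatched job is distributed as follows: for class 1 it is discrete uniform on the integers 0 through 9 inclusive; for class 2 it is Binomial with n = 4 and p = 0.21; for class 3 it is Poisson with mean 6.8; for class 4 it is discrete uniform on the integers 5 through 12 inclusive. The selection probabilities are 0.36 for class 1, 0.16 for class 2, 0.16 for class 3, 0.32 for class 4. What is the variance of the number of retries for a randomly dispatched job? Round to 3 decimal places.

12.825

Per component, 1: μ=4.5, E[X²]=28.5; 2: μ=0.84, E[X²]=1.3692; 3: μ=6.8, E[X²]=53.04; 4: μ=8.5, E[X²]=77.5.
E[X] = 0.36·4.5 + 0.16·0.84 + 0.16·6.8 + 0.32·8.5 = 5.5624.
E[X²] = 0.36·28.5 + 0.16·1.3692 + 0.16·53.04 + 0.32·77.5 = 43.7655.
Var(X) = E[X²] − (E[X])² = 43.7655 − 30.9403 = 12.8252.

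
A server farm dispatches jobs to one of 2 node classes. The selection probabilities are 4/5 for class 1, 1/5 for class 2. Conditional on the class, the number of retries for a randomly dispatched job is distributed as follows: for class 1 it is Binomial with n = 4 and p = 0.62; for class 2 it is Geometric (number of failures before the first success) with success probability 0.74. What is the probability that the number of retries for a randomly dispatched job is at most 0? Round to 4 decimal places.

Conditional on each class, P(X ≤ 0): 1: 0.0208514; 2: 0.74.
By total probability, P(X ≤ 0) = 0.8·0.0208514 + 0.2·0.74 = 0.164681.

0.1647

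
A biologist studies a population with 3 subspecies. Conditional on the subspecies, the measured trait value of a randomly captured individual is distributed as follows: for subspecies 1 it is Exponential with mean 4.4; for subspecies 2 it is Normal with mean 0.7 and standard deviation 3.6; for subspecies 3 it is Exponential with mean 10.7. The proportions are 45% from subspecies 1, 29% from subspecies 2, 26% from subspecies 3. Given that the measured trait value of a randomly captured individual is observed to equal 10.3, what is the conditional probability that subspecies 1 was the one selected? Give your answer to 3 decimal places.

0.491

Likelihoods f(10.3 | ·): 1: 0.0218728; 2: 0.00316555; 3: 0.0356909.
Posterior ∝ prior × likelihood. Numerator for 1: 0.45·0.0218728 = 0.00984274.
Normalizing constant: 0.45·0.0218728 + 0.29·0.00316555 + 0.26·0.0356909 = 0.0200404.
P(1 | observation) = 0.00984274 / 0.0200404 = 0.491145.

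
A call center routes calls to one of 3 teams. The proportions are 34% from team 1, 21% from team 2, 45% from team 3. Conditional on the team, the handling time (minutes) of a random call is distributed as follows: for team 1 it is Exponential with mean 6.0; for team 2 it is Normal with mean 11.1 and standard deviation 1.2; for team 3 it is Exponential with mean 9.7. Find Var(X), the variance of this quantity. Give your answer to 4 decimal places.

Per component, 1: μ=6, E[X²]=72; 2: μ=11.1, E[X²]=124.65; 3: μ=9.7, E[X²]=188.18.
E[X] = 0.34·6 + 0.21·11.1 + 0.45·9.7 = 8.736.
E[X²] = 0.34·72 + 0.21·124.65 + 0.45·188.18 = 135.338.
Var(X) = E[X²] − (E[X])² = 135.338 − 76.3177 = 59.0198.

59.0198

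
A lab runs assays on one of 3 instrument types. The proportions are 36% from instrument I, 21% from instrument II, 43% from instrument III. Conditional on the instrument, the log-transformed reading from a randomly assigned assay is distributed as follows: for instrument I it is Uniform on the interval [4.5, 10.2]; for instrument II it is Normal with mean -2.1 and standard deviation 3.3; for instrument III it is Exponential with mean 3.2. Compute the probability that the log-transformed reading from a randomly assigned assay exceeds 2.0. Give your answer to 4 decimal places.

Conditional on each instrument, P(X > 2.0): I: 1; II: 0.10704; III: 0.535261.
By total probability, P(X > 2.0) = 0.36·1 + 0.21·0.10704 + 0.43·0.535261 = 0.612641.

0.6126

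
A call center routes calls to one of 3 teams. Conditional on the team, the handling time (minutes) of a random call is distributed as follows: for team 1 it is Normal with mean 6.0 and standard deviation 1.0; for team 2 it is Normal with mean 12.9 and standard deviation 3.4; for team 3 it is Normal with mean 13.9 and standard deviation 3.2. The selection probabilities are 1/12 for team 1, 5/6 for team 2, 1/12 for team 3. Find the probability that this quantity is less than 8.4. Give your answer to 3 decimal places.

Conditional on each team, P(X < 8.4): 1: 0.991802; 2: 0.0928297; 3: 0.04283.
By total probability, P(X < 8.4) = 0.0833333·0.991802 + 0.833333·0.0928297 + 0.0833333·0.04283 = 0.163577.

0.164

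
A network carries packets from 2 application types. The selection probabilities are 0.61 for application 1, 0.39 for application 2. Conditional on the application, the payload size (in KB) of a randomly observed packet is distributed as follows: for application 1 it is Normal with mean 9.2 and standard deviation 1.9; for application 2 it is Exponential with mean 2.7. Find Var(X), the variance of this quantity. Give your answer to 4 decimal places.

15.0965

Per component, 1: μ=9.2, E[X²]=88.25; 2: μ=2.7, E[X²]=14.58.
E[X] = 0.61·9.2 + 0.39·2.7 = 6.665.
E[X²] = 0.61·88.25 + 0.39·14.58 = 59.5187.
Var(X) = E[X²] − (E[X])² = 59.5187 − 44.4222 = 15.0965.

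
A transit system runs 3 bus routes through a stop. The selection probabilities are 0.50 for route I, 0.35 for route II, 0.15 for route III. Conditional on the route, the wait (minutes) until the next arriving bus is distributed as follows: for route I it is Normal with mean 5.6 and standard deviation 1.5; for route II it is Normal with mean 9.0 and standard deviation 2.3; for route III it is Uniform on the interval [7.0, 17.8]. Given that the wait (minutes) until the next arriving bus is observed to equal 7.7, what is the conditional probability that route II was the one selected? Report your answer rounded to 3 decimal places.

0.448

Likelihoods f(7.7 | ·): I: 0.0998183; II: 0.147846; III: 0.0925926.
Posterior ∝ prior × likelihood. Numerator for II: 0.35·0.147846 = 0.0517462.
Normalizing constant: 0.5·0.0998183 + 0.35·0.147846 + 0.15·0.0925926 = 0.115544.
P(II | observation) = 0.0517462 / 0.115544 = 0.447847.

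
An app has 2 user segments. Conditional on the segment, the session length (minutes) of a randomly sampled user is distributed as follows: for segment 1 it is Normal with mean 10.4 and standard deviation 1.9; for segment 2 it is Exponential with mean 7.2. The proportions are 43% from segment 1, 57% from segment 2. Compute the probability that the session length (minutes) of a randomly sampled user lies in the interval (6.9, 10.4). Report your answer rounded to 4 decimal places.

Conditional on each segment, P(6.9 < X < 10.4): 1: 0.46727; 2: 0.147654.
By total probability, P(6.9 < X < 10.4) = 0.43·0.46727 + 0.57·0.147654 = 0.285089.

0.2851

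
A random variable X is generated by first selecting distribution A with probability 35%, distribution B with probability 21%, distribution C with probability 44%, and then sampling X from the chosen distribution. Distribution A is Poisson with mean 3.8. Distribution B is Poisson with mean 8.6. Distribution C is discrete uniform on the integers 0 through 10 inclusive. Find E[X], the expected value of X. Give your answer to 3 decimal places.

5.336

Component means — A: 3.8; B: 8.6; C: 5.
E[X] = 0.35·3.8 + 0.21·8.6 + 0.44·5 = 5.336.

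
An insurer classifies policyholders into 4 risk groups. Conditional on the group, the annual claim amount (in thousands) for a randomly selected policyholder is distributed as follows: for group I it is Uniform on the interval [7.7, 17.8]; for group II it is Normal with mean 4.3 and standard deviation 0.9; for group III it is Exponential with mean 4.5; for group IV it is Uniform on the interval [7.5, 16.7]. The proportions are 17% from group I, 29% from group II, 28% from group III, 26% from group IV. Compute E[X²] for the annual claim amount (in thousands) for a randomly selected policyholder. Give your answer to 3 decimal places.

For each component E[X²] = Var + (mean)², giving I: 171.063; II: 19.3; III: 40.5; IV: 153.463.
Overall E[X²] = 0.17·171.063 + 0.29·19.3 + 0.28·40.5 + 0.26·153.463 = 85.9182.

85.918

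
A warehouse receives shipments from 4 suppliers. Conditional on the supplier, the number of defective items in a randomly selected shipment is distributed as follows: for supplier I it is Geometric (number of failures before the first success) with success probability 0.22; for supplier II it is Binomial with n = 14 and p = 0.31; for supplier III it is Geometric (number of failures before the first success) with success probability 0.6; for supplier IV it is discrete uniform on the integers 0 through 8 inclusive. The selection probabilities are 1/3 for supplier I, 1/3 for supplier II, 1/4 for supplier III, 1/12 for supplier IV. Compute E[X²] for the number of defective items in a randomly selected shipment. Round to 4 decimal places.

19.1165

For each component E[X²] = Var + (mean)², giving I: 28.686; II: 21.8302; III: 1.55556; IV: 22.6667.
Overall E[X²] = 0.333333·28.686 + 0.333333·21.8302 + 0.25·1.55556 + 0.0833333·22.6667 = 19.1165.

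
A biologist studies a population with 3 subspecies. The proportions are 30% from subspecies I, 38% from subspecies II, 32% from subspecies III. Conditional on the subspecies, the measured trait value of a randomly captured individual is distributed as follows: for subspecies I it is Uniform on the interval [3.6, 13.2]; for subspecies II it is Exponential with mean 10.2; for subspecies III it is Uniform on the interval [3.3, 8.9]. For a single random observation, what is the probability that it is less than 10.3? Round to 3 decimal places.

0.771

Conditional on each subspecies, P(X < 10.3): I: 0.697917; II: 0.63571; III: 1.
By total probability, P(X < 10.3) = 0.3·0.697917 + 0.38·0.63571 + 0.32·1 = 0.770945.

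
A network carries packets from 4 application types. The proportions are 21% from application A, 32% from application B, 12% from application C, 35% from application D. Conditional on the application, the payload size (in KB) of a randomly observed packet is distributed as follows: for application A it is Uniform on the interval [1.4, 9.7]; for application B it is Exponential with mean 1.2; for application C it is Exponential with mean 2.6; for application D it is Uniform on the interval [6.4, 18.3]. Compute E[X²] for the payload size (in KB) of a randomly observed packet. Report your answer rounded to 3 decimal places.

For each component E[X²] = Var + (mean)², giving A: 36.5433; B: 2.88; C: 13.52; D: 164.323.
Overall E[X²] = 0.21·36.5433 + 0.32·2.88 + 0.12·13.52 + 0.35·164.323 = 67.7313.

67.731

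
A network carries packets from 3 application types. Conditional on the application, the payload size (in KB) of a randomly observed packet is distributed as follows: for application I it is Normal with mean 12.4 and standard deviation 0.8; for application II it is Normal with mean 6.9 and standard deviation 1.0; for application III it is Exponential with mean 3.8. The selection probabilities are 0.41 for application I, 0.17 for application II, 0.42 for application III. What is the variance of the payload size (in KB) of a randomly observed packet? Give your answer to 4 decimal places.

22.0277

Per component, I: μ=12.4, E[X²]=154.4; II: μ=6.9, E[X²]=48.61; III: μ=3.8, E[X²]=28.88.
E[X] = 0.41·12.4 + 0.17·6.9 + 0.42·3.8 = 7.853.
E[X²] = 0.41·154.4 + 0.17·48.61 + 0.42·28.88 = 83.6973.
Var(X) = E[X²] − (E[X])² = 83.6973 − 61.6696 = 22.0277.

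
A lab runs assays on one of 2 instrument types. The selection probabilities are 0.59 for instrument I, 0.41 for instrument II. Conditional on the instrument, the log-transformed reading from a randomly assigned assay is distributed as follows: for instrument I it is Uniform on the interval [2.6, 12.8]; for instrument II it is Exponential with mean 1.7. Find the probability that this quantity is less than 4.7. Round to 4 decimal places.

0.5056

Conditional on each instrument, P(X < 4.7): I: 0.205882; II: 0.937005.
By total probability, P(X < 4.7) = 0.59·0.205882 + 0.41·0.937005 = 0.505643.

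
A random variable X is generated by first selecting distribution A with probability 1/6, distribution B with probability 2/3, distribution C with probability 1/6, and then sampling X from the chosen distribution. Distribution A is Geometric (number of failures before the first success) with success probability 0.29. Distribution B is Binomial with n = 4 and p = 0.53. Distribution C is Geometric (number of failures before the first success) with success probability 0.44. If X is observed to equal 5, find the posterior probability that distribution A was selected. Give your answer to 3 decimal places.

0.683

Likelihoods P(X=5 | ·): A: 0.0523227; B: 0; C: 0.0242322.
Posterior ∝ prior × likelihood. Numerator for A: 0.166667·0.0523227 = 0.00872044.
Normalizing constant: 0.166667·0.0523227 + 0.666667·0 + 0.166667·0.0242322 = 0.0127591.
P(A | observation) = 0.00872044 / 0.0127591 = 0.683466.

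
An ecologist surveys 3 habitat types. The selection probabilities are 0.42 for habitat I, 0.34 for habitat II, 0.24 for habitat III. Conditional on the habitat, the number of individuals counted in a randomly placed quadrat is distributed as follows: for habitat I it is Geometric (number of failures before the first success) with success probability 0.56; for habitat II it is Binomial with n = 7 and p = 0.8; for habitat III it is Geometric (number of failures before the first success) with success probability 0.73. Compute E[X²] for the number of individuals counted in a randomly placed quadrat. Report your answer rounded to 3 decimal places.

12.046

For each component E[X²] = Var + (mean)², giving I: 2.02041; II: 32.48; III: 0.64346.
Overall E[X²] = 0.42·2.02041 + 0.34·32.48 + 0.24·0.64346 = 12.0462.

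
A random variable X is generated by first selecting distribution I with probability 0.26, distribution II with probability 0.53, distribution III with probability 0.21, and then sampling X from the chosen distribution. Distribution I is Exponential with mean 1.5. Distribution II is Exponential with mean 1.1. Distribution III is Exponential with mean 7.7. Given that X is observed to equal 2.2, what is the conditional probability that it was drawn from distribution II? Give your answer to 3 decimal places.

0.519

Likelihoods f(2.2 | ·): I: 0.153795; II: 0.123032; III: 0.0975945.
Posterior ∝ prior × likelihood. Numerator for II: 0.53·0.123032 = 0.065207.
Normalizing constant: 0.26·0.153795 + 0.53·0.123032 + 0.21·0.0975945 = 0.125689.
P(II | observation) = 0.065207 / 0.125689 = 0.518798.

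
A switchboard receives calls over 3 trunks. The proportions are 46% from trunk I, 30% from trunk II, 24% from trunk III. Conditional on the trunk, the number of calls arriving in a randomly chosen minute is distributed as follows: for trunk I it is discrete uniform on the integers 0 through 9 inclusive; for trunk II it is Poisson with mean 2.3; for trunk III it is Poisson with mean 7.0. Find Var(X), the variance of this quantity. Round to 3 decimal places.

Per component, I: μ=4.5, E[X²]=28.5; II: μ=2.3, E[X²]=7.59; III: μ=7, E[X²]=56.
E[X] = 0.46·4.5 + 0.3·2.3 + 0.24·7 = 4.44.
E[X²] = 0.46·28.5 + 0.3·7.59 + 0.24·56 = 28.827.
Var(X) = E[X²] − (E[X])² = 28.827 − 19.7136 = 9.1134.

9.113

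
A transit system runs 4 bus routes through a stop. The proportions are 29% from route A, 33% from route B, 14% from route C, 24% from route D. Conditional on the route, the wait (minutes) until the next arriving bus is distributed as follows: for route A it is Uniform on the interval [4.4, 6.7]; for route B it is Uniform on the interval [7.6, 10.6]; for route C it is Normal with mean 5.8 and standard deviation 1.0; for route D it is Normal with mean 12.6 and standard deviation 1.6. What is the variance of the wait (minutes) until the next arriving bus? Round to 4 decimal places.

8.8246

Per component, A: μ=5.55, E[X²]=31.2433; B: μ=9.1, E[X²]=83.56; C: μ=5.8, E[X²]=34.64; D: μ=12.6, E[X²]=161.32.
E[X] = 0.29·5.55 + 0.33·9.1 + 0.14·5.8 + 0.24·12.6 = 8.4485.
E[X²] = 0.29·31.2433 + 0.33·83.56 + 0.14·34.64 + 0.24·161.32 = 80.2018.
Var(X) = E[X²] − (E[X])² = 80.2018 − 71.3772 = 8.82461.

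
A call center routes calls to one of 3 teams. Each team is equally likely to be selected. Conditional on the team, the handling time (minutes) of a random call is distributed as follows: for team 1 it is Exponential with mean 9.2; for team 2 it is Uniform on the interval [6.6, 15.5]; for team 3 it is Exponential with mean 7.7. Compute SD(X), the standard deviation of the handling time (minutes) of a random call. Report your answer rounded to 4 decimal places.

Per component, 1: μ=9.2, E[X²]=169.28; 2: μ=11.05, E[X²]=128.703; 3: μ=7.7, E[X²]=118.58.
E[X] = 0.333333·9.2 + 0.333333·11.05 + 0.333333·7.7 = 9.31667.
E[X²] = 0.333333·169.28 + 0.333333·128.703 + 0.333333·118.58 = 138.854.
Var(X) = E[X²] − (E[X])² = 138.854 − 86.8003 = 52.0542.
SD(X) = √52.0542 = 7.21486.

7.2149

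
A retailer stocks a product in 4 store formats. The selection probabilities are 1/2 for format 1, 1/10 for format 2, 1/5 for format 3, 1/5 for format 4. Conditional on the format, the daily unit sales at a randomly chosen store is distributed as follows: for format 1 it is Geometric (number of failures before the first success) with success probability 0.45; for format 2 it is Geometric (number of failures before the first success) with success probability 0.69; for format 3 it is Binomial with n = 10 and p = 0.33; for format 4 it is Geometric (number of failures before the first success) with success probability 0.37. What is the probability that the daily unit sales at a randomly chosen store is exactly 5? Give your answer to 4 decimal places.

0.0455

Conditional on each format, P(X = 5): 1: 0.0226478; 2: 0.00197541; 3: 0.133151; 4: 0.0367202.
By total probability, P(X = 5) = 0.5·0.0226478 + 0.1·0.00197541 + 0.2·0.133151 + 0.2·0.0367202 = 0.0454957.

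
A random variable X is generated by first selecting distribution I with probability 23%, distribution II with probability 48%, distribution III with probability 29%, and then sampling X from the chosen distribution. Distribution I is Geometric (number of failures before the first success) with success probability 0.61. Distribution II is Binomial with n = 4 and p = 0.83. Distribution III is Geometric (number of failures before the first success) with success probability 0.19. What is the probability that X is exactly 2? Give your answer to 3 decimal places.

0.115

Conditional on each component, P(X = 2): I: 0.092781; II: 0.119455; III: 0.124659.
By total probability, P(X = 2) = 0.23·0.092781 + 0.48·0.119455 + 0.29·0.124659 = 0.114829.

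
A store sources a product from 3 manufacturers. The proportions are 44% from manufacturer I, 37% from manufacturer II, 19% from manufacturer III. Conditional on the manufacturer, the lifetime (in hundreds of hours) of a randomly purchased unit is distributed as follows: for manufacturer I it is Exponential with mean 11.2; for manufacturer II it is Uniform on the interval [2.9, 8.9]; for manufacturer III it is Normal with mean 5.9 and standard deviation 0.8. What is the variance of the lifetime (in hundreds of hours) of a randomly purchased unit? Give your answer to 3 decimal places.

Per component, I: μ=11.2, E[X²]=250.88; II: μ=5.9, E[X²]=37.81; III: μ=5.9, E[X²]=35.45.
E[X] = 0.44·11.2 + 0.37·5.9 + 0.19·5.9 = 8.232.
E[X²] = 0.44·250.88 + 0.37·37.81 + 0.19·35.45 = 131.112.
Var(X) = E[X²] − (E[X])² = 131.112 − 67.7658 = 63.3466.

63.347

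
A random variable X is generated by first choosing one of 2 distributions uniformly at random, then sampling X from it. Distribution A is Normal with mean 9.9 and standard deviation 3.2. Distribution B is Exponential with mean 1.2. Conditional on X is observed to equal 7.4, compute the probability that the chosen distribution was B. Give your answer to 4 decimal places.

Likelihoods f(7.4 | ·): A: 0.0918806; B: 0.00174852.
Posterior ∝ prior × likelihood. Numerator for B: 0.5·0.00174852 = 0.000874258.
Normalizing constant: 0.5·0.0918806 + 0.5·0.00174852 = 0.0468146.
P(B | observation) = 0.000874258 / 0.0468146 = 0.0186749.

0.0187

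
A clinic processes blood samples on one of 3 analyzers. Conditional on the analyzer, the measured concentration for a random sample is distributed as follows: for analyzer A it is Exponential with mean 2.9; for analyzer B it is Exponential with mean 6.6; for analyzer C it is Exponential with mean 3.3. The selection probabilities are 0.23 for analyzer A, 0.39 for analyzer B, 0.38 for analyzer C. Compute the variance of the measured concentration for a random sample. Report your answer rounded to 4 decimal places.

25.9168

Per component, A: μ=2.9, E[X²]=16.82; B: μ=6.6, E[X²]=87.12; C: μ=3.3, E[X²]=21.78.
E[X] = 0.23·2.9 + 0.39·6.6 + 0.38·3.3 = 4.495.
E[X²] = 0.23·16.82 + 0.39·87.12 + 0.38·21.78 = 46.1218.
Var(X) = E[X²] − (E[X])² = 46.1218 − 20.205 = 25.9168.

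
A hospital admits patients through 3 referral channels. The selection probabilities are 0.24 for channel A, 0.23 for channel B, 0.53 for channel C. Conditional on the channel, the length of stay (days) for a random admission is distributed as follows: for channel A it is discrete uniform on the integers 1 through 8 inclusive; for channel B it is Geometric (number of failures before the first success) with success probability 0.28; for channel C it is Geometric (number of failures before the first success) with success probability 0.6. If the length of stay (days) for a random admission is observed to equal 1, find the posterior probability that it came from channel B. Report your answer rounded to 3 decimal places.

0.228

Likelihoods P(X=1 | ·): A: 0.125; B: 0.2016; C: 0.24.
Posterior ∝ prior × likelihood. Numerator for B: 0.23·0.2016 = 0.046368.
Normalizing constant: 0.24·0.125 + 0.23·0.2016 + 0.53·0.24 = 0.203568.
P(B | observation) = 0.046368 / 0.203568 = 0.227776.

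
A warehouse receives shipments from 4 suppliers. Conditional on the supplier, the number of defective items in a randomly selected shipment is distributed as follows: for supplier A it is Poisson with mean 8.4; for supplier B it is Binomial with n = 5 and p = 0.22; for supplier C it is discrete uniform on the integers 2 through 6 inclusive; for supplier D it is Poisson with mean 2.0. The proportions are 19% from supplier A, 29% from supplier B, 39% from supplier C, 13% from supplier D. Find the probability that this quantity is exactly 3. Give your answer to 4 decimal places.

0.1245

Conditional on each supplier, P(X = 3): A: 0.0222133; B: 0.0647824; C: 0.2; D: 0.180447.
By total probability, P(X = 3) = 0.19·0.0222133 + 0.29·0.0647824 + 0.39·0.2 + 0.13·0.180447 = 0.124466.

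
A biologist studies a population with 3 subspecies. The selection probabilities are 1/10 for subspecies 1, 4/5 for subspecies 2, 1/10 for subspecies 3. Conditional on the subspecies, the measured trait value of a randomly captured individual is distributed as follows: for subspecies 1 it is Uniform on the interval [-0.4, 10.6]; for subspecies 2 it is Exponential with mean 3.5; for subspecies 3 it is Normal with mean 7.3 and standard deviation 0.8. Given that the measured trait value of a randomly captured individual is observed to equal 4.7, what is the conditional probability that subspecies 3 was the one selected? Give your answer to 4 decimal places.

0.0037

Likelihoods f(4.7 | ·): 1: 0.0909091; 2: 0.0745996; 3: 0.00253631.
Posterior ∝ prior × likelihood. Numerator for 3: 0.1·0.00253631 = 0.000253631.
Normalizing constant: 0.1·0.0909091 + 0.8·0.0745996 + 0.1·0.00253631 = 0.0690242.
P(3 | observation) = 0.000253631 / 0.0690242 = 0.00367452.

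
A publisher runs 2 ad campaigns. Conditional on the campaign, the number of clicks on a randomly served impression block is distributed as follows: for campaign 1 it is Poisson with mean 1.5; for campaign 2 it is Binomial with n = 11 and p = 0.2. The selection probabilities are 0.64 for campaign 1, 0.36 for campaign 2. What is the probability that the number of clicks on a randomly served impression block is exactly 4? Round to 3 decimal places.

0.070

Conditional on each campaign, P(X = 4): 1: 0.0470665; 2: 0.11073.
By total probability, P(X = 4) = 0.64·0.0470665 + 0.36·0.11073 = 0.0699852.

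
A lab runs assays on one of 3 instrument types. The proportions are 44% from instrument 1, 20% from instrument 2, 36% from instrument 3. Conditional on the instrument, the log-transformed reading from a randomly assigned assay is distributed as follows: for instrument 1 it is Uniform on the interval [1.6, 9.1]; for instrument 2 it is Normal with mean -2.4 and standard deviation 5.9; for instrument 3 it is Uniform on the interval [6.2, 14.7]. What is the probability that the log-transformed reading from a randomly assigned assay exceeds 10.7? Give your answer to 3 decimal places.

Conditional on each instrument, P(X > 10.7): 1: 0; 2: 0.0131979; 3: 0.470588.
By total probability, P(X > 10.7) = 0.44·0 + 0.2·0.0131979 + 0.36·0.470588 = 0.172051.

0.172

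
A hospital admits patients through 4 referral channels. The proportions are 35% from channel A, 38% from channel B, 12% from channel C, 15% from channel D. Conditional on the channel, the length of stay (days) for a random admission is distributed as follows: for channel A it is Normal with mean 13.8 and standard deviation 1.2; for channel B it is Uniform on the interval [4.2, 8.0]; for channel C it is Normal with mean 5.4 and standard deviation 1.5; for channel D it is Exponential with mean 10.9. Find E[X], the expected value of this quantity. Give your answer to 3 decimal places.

Component means — A: 13.8; B: 6.1; C: 5.4; D: 10.9.
E[X] = 0.35·13.8 + 0.38·6.1 + 0.12·5.4 + 0.15·10.9 = 9.431.

9.431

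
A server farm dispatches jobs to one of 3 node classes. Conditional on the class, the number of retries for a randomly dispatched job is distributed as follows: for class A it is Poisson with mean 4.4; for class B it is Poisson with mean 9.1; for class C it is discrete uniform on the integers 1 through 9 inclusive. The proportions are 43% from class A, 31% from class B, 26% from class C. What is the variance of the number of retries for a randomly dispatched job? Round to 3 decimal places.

Per component, A: μ=4.4, E[X²]=23.76; B: μ=9.1, E[X²]=91.91; C: μ=5, E[X²]=31.6667.
E[X] = 0.43·4.4 + 0.31·9.1 + 0.26·5 = 6.013.
E[X²] = 0.43·23.76 + 0.31·91.91 + 0.26·31.6667 = 46.9422.
Var(X) = E[X²] − (E[X])² = 46.9422 − 36.1562 = 10.7861.

10.786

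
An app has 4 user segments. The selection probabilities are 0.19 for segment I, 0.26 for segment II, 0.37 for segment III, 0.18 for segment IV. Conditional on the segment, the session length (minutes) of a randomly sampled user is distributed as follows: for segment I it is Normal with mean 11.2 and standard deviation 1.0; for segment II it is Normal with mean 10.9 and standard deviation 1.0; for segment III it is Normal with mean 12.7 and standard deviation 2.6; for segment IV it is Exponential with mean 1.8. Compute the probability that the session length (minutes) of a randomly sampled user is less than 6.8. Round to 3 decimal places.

0.180

Conditional on each segment, P(X < 6.8): I: 5.41254e-06; II: 2.06575e-05; III: 0.0116271; IV: 0.977127.
By total probability, P(X < 6.8) = 0.19·5.41254e-06 + 0.26·2.06575e-05 + 0.37·0.0116271 + 0.18·0.977127 = 0.180191.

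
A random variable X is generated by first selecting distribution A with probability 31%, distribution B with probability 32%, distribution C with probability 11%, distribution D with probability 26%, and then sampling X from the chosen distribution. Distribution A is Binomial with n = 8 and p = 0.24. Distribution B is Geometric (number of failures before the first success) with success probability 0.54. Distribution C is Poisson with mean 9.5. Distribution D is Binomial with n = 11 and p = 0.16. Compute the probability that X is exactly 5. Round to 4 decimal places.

Conditional on each component, P(X = 5): A: 0.0195742; B: 0.011122; C: 0.0482658; D: 0.0170184.
By total probability, P(X = 5) = 0.31·0.0195742 + 0.32·0.011122 + 0.11·0.0482658 + 0.26·0.0170184 = 0.0193611.

0.0194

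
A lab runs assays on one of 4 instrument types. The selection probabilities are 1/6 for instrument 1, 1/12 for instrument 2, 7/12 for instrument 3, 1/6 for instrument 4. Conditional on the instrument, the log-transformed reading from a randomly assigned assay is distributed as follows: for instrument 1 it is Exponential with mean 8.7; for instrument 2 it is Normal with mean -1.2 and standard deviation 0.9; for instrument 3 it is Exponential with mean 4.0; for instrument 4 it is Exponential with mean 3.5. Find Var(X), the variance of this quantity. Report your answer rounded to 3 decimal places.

Per component, 1: μ=8.7, E[X²]=151.38; 2: μ=-1.2, E[X²]=2.25; 3: μ=4, E[X²]=32; 4: μ=3.5, E[X²]=24.5.
E[X] = 0.166667·8.7 + 0.0833333·-1.2 + 0.583333·4 + 0.166667·3.5 = 4.26667.
E[X²] = 0.166667·151.38 + 0.0833333·2.25 + 0.583333·32 + 0.166667·24.5 = 48.1675.
Var(X) = E[X²] − (E[X])² = 48.1675 − 18.2044 = 29.9631.

29.963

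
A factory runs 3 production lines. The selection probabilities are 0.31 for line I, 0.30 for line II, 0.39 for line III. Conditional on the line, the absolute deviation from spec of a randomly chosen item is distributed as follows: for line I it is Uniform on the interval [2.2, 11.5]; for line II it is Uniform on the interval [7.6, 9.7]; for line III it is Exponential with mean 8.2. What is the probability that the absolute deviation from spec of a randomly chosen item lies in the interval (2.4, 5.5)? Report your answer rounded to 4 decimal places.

0.1950

Conditional on each line, P(2.4 < X < 5.5): I: 0.333333; II: 0; III: 0.234924.
By total probability, P(2.4 < X < 5.5) = 0.31·0.333333 + 0.3·0 + 0.39·0.234924 = 0.194954.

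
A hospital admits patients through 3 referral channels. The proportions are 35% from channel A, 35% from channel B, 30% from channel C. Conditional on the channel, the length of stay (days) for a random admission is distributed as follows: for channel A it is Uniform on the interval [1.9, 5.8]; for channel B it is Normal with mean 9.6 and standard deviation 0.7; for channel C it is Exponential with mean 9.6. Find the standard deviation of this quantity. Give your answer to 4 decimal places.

Per component, A: μ=3.85, E[X²]=16.09; B: μ=9.6, E[X²]=92.65; C: μ=9.6, E[X²]=184.32.
E[X] = 0.35·3.85 + 0.35·9.6 + 0.3·9.6 = 7.5875.
E[X²] = 0.35·16.09 + 0.35·92.65 + 0.3·184.32 = 93.355.
Var(X) = E[X²] − (E[X])² = 93.355 − 57.5702 = 35.7848.
SD(X) = √35.7848 = 5.98204.

5.9820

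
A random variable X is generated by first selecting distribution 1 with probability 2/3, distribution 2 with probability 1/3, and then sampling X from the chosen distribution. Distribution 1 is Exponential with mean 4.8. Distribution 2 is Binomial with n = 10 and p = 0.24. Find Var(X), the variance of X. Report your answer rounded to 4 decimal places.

17.2480

Per component, 1: μ=4.8, E[X²]=46.08; 2: μ=2.4, E[X²]=7.584.
E[X] = 0.666667·4.8 + 0.333333·2.4 = 4.
E[X²] = 0.666667·46.08 + 0.333333·7.584 = 33.248.
Var(X) = E[X²] − (E[X])² = 33.248 − 16 = 17.248.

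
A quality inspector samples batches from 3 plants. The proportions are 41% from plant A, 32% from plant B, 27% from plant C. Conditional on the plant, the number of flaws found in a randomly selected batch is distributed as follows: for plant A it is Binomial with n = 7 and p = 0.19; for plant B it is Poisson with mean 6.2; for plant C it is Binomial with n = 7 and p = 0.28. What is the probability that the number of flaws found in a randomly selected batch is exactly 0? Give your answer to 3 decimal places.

0.122

Conditional on each plant, P(X = 0): A: 0.228768; B: 0.00202943; C: 0.100306.
By total probability, P(X = 0) = 0.41·0.228768 + 0.32·0.00202943 + 0.27·0.100306 = 0.121527.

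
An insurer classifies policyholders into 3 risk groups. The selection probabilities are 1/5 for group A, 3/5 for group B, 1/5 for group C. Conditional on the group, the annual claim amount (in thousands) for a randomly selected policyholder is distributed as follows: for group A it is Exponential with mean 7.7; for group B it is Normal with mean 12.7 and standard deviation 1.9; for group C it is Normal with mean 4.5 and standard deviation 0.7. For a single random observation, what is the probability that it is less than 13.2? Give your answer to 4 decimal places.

Conditional on each group, P(X < 13.2): A: 0.819908; B: 0.603786; C: 1.
By total probability, P(X < 13.2) = 0.2·0.819908 + 0.6·0.603786 + 0.2·1 = 0.726253.

0.7263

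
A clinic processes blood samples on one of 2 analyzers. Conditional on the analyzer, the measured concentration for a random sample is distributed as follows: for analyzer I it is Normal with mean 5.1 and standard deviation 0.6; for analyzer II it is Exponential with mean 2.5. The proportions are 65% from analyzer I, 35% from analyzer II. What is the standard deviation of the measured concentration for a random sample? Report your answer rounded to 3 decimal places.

Per component, I: μ=5.1, E[X²]=26.37; II: μ=2.5, E[X²]=12.5.
E[X] = 0.65·5.1 + 0.35·2.5 = 4.19.
E[X²] = 0.65·26.37 + 0.35·12.5 = 21.5155.
Var(X) = E[X²] − (E[X])² = 21.5155 − 17.5561 = 3.9594.
SD(X) = √3.9594 = 1.98982.

1.990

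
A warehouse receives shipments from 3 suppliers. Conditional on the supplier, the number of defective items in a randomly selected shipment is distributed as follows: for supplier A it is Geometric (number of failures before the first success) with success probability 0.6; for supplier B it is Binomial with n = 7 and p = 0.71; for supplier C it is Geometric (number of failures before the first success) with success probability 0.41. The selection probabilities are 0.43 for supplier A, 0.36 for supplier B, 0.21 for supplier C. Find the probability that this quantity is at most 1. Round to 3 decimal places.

Conditional on each supplier, P(X ≤ 1): A: 0.84; B: 0.00312877; C: 0.6519.
By total probability, P(X ≤ 1) = 0.43·0.84 + 0.36·0.00312877 + 0.21·0.6519 = 0.499225.

0.499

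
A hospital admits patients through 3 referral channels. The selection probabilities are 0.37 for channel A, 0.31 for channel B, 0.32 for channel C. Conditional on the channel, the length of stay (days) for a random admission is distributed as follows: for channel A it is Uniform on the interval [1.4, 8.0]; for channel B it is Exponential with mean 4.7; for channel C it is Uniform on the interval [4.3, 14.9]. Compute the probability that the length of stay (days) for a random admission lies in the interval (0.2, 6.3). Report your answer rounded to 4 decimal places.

0.5510

Conditional on each channel, P(0.2 < X < 6.3): A: 0.742424; B: 0.696605; C: 0.188679.
By total probability, P(0.2 < X < 6.3) = 0.37·0.742424 + 0.31·0.696605 + 0.32·0.188679 = 0.551022.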